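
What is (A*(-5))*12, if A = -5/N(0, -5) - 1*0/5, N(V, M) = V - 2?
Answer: -150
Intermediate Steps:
N(V, M) = -2 + V
A = 5/2 (A = -5/(-2 + 0) - 1*0/5 = -5/(-2) + 0*(⅕) = -5*(-½) + 0 = 5/2 + 0 = 5/2 ≈ 2.5000)
(A*(-5))*12 = ((5/2)*(-5))*12 = -25/2*12 = -150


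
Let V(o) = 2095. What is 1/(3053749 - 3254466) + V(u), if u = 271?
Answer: 420502114/200717 ≈ 2095.0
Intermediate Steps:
1/(3053749 - 3254466) + V(u) = 1/(3053749 - 3254466) + 2095 = 1/(-200717) + 2095 = -1/200717 + 2095 = 420502114/200717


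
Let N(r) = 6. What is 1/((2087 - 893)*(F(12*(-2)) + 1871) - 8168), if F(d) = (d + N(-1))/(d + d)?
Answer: 4/8905015 ≈ 4.4918e-7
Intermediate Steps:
F(d) = (6 + d)/(2*d) (F(d) = (d + 6)/(d + d) = (6 + d)/((2*d)) = (6 + d)*(1/(2*d)) = (6 + d)/(2*d))
1/((2087 - 893)*(F(12*(-2)) + 1871) - 8168) = 1/((2087 - 893)*((6 + 12*(-2))/(2*((12*(-2)))) + 1871) - 8168) = 1/(1194*((½)*(6 - 24)/(-24) + 1871) - 8168) = 1/(1194*((½)*(-1/24)*(-18) + 1871) - 8168) = 1/(1194*(3/8 + 1871) - 8168) = 1/(1194*(14971/8) - 8168) = 1/(8937687/4 - 8168) = 1/(8905015/4) = 4/8905015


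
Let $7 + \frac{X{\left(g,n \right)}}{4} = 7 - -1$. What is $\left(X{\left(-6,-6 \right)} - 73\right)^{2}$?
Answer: $4761$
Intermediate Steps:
$X{\left(g,n \right)} = 4$ ($X{\left(g,n \right)} = -28 + 4 \left(7 - -1\right) = -28 + 4 \left(7 + 1\right) = -28 + 4 \cdot 8 = -28 + 32 = 4$)
$\left(X{\left(-6,-6 \right)} - 73\right)^{2} = \left(4 - 73\right)^{2} = \left(-69\right)^{2} = 4761$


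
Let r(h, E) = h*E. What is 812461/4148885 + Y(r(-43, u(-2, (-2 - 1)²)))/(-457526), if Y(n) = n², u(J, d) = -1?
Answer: 28003903317/146017135270 ≈ 0.19179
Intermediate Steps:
r(h, E) = E*h
812461/4148885 + Y(r(-43, u(-2, (-2 - 1)²)))/(-457526) = 812461/4148885 + (-1*(-43))²/(-457526) = 812461*(1/4148885) + 43²*(-1/457526) = 62497/319145 + 1849*(-1/457526) = 62497/319145 - 1849/457526 = 28003903317/146017135270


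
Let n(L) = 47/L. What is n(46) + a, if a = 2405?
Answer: 110677/46 ≈ 2406.0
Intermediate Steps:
n(46) + a = 47/46 + 2405 = 110677/46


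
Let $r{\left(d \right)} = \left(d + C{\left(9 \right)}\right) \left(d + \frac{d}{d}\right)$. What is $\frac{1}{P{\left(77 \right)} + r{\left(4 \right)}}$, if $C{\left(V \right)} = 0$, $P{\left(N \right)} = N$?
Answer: $\frac{1}{97} \approx 0.010309$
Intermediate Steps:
$r{\left(d \right)} = d \left(1 + d\right)$ ($r{\left(d \right)} = \left(d + 0\right) \left(d + \frac{d}{d}\right) = d \left(d + 1\right) = d \left(1 + d\right)$)
$\frac{1}{P{\left(77 \right)} + r{\left(4 \right)}} = \frac{1}{77 + 4 \left(1 + 4\right)} = \frac{1}{77 + 4 \cdot 5} = \frac{1}{77 + 20} = \frac{1}{97}$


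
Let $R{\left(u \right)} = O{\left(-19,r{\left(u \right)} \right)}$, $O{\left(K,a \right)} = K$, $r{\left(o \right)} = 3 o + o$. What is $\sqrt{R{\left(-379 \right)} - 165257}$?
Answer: $6 i \sqrt{4591} \approx 406.54 i$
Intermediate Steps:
$r{\left(o \right)} = 4 o$
$R{\left(u \right)} = -19$
$\sqrt{R{\left(-379 \right)} - 165257} = \sqrt{-19 - 165257} = \sqrt{-165276} = 6 i \sqrt{4591}$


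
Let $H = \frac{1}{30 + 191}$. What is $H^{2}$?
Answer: $\frac{1}{48841} \approx 2.0475 \cdot 10^{-5}$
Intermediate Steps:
$H = \frac{1}{221} \approx 0.0045249$
$H^{2} = \left(\frac{1}{221}\right)^{2} = \frac{1}{48841}$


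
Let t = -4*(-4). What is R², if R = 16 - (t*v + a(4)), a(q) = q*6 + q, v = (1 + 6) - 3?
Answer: 5776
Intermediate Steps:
t = 16
v = 4 (v = 7 - 3 = 4)
a(q) = 7*q (a(q) = 6*q + q = 7*q)
R = -76 (R = 16 - (16*4 + 7*4) = 16 - (64 + 28) = 16 - 1*92 = 16 - 92 = -76)
R² = (-76)² = 5776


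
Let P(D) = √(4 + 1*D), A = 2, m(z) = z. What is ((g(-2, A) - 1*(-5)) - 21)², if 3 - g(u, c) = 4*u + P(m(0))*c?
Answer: 81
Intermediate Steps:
P(D) = √(4 + D)
g(u, c) = 3 - 4*u - 2*c (g(u, c) = 3 - (4*u + √(4 + 0)*c) = 3 - (4*u + √4*c) = 3 - (4*u + 2*c) = 3 - (2*c + 4*u) = 3 + (-4*u - 2*c) = 3 - 4*u - 2*c)
((g(-2, A) - 1*(-5)) - 21)² = (((3 - 4*(-2) - 2*2) - 1*(-5)) - 21)² = (((3 + 8 - 4) + 5) - 21)² = ((7 + 5) - 21)² = (12 - 21)² = (-9)² = 81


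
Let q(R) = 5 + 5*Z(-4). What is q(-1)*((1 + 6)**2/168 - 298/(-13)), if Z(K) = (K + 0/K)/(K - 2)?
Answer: 181075/936 ≈ 193.46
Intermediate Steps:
Z(K) = K/(-2 + K) (Z(K) = (K + 0)/(-2 + K) = K/(-2 + K))
q(R) = 25/3 (q(R) = 5 + 5*(-4/(-2 - 4)) = 5 + 5*(-4/(-6)) = 5 + 5*(-4*(-1/6)) = 5 + 5*(2/3) = 5 + 10/3 = 25/3)
q(-1)*((1 + 6)**2/168 - 298/(-13)) = 25*((1 + 6)**2/168 - 298/(-13))/3 = 25*(7**2*(1/168) - 298*(-1/13))/3 = 25*(49*(1/168) + 298/13)/3 = 25*(7/24 + 298/13)/3 = (25/3)*(7243/312) = 181075/936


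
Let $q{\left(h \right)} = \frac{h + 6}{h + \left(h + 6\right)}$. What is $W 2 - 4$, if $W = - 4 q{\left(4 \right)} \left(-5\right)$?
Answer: $\frac{172}{7} \approx 24.571$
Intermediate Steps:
$q{\left(h \right)} = \frac{6 + h}{6 + 2 h}$ ($q{\left(h \right)} = \frac{6 + h}{h + \left(6 + h\right)} = \frac{6 + h}{6 + 2 h}$)
$W = \frac{100}{7}$ ($W = - 4 \frac{6 + 4}{2 \left(3 + 4\right)} \left(-5\right) = - 4 \cdot \frac{1}{2} \cdot \frac{1}{7} \cdot 10 \left(-5\right) = \left(-4\right) \frac{5}{7} \left(-5\right) = \left(- \frac{20}{7}\right) \left(-5\right) = \frac{100}{7} \approx 14.286$)
$W 2 - 4 = \frac{100}{7} \cdot 2 - 4 = \frac{200}{7} - 4 = \frac{172}{7}$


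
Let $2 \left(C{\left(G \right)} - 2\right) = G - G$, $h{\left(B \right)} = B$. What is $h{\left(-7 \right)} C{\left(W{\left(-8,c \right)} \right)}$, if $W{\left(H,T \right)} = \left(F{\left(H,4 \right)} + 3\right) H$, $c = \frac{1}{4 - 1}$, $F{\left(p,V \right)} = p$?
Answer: $-14$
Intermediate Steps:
$c = \frac{1}{3} \approx 0.33333$
$W{\left(H,T \right)} = H \left(3 + H\right)$ ($W{\left(H,T \right)} = \left(H + 3\right) H = \left(3 + H\right) H = H \left(3 + H\right)$)
$C{\left(G \right)} = 2$ ($C{\left(G \right)} = 2 + \frac{G - G}{2} = 2 + \frac{1}{2} \cdot 0 = 2 + 0 = 2$)
$h{\left(-7 \right)} C{\left(W{\left(-8,c \right)} \right)} = \left(-7\right) 2 = -14$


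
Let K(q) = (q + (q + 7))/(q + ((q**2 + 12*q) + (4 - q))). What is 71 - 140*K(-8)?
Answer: 26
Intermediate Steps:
K(q) = (7 + 2*q)/(4 + q**2 + 12*q) (K(q) = (q + (7 + q))/(q + (4 + q**2 + 11*q)) = (7 + 2*q)/(4 + q**2 + 12*q))
71 - 140*K(-8) = 71 - 140*(7 + 2*(-8))/(4 + (-8)**2 + 12*(-8)) = 71 - 140*(7 - 16)/(4 + 64 - 96) = 71 - 140*(-9)/(-28) = 71 - (-5)*(-9) = 71 - 140*9/28 = 71 - 45 = 26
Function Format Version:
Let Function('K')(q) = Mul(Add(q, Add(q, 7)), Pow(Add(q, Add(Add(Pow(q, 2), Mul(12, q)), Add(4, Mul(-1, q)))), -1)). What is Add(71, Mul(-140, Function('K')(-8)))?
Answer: 26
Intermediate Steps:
Function('K')(q) = Mul(Pow(Add(4, Pow(q, 2), Mul(12, q)), -1), Add(7, Mul(2, q))) (Function('K')(q) = Mul(Add(q, Add(7, q)), Pow(Add(q, Add(4, Pow(q, 2), Mul(11, q))), -1)) = Mul(Add(7, Mul(2, q)), Pow(Add(4, Pow(q, 2), Mul(12, q)), -1)) = Mul(Pow(Add(4, Pow(q, 2), Mul(12, q)), -1), Add(7, Mul(2, q))))
Add(71, Mul(-140, Function('K')(-8))) = Add(71, Mul(-140, Mul(Pow(Add(4, Pow(-8, 2), Mul(12, -8)), -1), Add(7, Mul(2, -8))))) = Add(71, Mul(-140, Mul(Pow(Add(4, 64, -96), -1), Add(7, -16)))) = Add(71, Mul(-140, Mul(Pow(-28, -1), -9))) = Add(71, Mul(-140, Mul(Rational(-1, 28), -9))) = Add(71, Mul(-140, Rational(9, 28))) = Add(71, -45) = 26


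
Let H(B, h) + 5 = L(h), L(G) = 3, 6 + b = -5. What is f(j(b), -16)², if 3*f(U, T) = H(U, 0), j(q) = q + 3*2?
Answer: 4/9 ≈ 0.44444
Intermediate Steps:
b = -11 (b = -6 - 5 = -11)
j(q) = 6 + q (j(q) = q + 6 = 6 + q)
H(B, h) = -2 (H(B, h) = -5 + 3 = -2)
f(U, T) = -⅔ (f(U, T) = (⅓)*(-2) = -⅔)
f(j(b), -16)² = (-⅔)² = 4/9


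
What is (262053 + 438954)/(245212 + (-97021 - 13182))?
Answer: 233669/45003 ≈ 5.1923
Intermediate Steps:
(262053 + 438954)/(245212 + (-97021 - 13182)) = 701007/(245212 - 110203) = 701007/135009 = 701007*(1/135009) = 233669/45003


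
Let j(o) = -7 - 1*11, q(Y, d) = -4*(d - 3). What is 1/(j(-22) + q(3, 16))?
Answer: -1/70 ≈ -0.014286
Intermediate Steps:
q(Y, d) = 12 - 4*d (q(Y, d) = -4*(-3 + d) = 12 - 4*d)
j(o) = -18 (j(o) = -7 - 11 = -18)
1/(j(-22) + q(3, 16)) = 1/(-18 + (12 - 4*16)) = 1/(-18 + (12 - 64)) = 1/(-18 - 52) = 1/(-70) = -1/70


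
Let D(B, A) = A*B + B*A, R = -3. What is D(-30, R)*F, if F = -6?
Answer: -1080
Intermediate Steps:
D(B, A) = 2*A*B (D(B, A) = A*B + A*B = 2*A*B)
D(-30, R)*F = (2*(-3)*(-30))*(-6) = 180*(-6) = -1080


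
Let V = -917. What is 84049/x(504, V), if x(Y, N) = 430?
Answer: 84049/430 ≈ 195.46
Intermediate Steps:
84049/x(504, V) = 84049/430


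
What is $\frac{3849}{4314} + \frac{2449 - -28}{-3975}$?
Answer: $\frac{1537999}{5716050} \approx 0.26907$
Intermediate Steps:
$\frac{3849}{4314} + \frac{2449 - -28}{-3975} = 3849 \cdot \frac{1}{4314} + \left(2449 + 28\right) \left(- \frac{1}{3975}\right) = \frac{1283}{1438} + 2477 \left(- \frac{1}{3975}\right) = \frac{1283}{1438} - \frac{2477}{3975} = \frac{1537999}{5716050}$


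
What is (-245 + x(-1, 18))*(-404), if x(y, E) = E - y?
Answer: 91304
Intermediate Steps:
(-245 + x(-1, 18))*(-404) = (-245 + (18 - 1*(-1)))*(-404) = (-245 + (18 + 1))*(-404) = (-245 + 19)*(-404) = -226*(-404) = 91304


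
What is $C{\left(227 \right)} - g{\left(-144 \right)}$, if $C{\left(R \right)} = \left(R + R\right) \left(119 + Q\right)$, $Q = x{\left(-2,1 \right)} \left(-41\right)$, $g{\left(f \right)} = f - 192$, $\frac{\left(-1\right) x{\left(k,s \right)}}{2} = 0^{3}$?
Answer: $54362$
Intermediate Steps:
$x{\left(k,s \right)} = 0$ ($x{\left(k,s \right)} = - 2 \cdot 0^{3} = \left(-2\right) 0 = 0$)
$g{\left(f \right)} = -192 + f$ ($g{\left(f \right)} = f - 192 = -192 + f$)
$Q = 0$ ($Q = 0 \left(-41\right) = 0$)
$C{\left(R \right)} = 238 R$ ($C{\left(R \right)} = \left(R + R\right) \left(119 + 0\right) = 2 R 119 = 238 R$)
$C{\left(227 \right)} - g{\left(-144 \right)} = 238 \cdot 227 - \left(-192 - 144\right) = 54026 - -336 = 54026 + 336 = 54362$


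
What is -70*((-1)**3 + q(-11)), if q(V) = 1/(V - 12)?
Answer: 1680/23 ≈ 73.043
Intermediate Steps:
q(V) = 1/(-12 + V)
-70*((-1)**3 + q(-11)) = -70*((-1)**3 + 1/(-12 - 11)) = -70*(-1 + 1/(-23)) = -70*(-1 - 1/23) = -70*(-24/23) = 1680/23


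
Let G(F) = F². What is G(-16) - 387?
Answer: -131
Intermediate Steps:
G(-16) - 387 = (-16)² - 387 = 256 - 387 = -131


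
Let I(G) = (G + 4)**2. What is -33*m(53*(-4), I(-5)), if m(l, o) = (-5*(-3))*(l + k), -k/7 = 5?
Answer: 122265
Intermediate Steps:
k = -35 (k = -7*5 = -35)
I(G) = (4 + G)**2
m(l, o) = -525 + 15*l (m(l, o) = (-5*(-3))*(l - 35) = 15*(-35 + l) = -525 + 15*l)
-33*m(53*(-4), I(-5)) = -33*(-525 + 15*(53*(-4))) = -33*(-525 + 15*(-212)) = -33*(-525 - 3180) = -33*(-3705) = 122265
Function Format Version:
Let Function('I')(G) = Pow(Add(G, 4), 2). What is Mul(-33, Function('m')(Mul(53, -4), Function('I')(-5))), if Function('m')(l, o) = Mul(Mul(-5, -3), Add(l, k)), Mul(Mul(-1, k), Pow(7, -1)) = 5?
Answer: 122265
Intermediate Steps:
k = -35 (k = Mul(-7, 5) = -35)
Function('I')(G) = Pow(Add(4, G), 2)
Function('m')(l, o) = Add(-525, Mul(15, l)) (Function('m')(l, o) = Mul(Mul(-5, -3), Add(l, -35)) = Mul(15, Add(-35, l)) = Add(-525, Mul(15, l)))
Mul(-33, Function('m')(Mul(53, -4), Function('I')(-5))) = Mul(-33, Add(-525, Mul(15, Mul(53, -4)))) = Mul(-33, Add(-525, Mul(15, -212))) = Mul(-33, Add(-525, -3180)) = Mul(-33, -3705) = 122265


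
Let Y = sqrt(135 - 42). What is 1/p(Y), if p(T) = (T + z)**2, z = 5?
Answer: (5 + sqrt(93))**(-2) ≈ 0.0046634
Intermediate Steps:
Y = sqrt(93) ≈ 9.6436
p(T) = (5 + T)**2 (p(T) = (T + 5)**2 = (5 + T)**2)
1/p(Y) = 1/((5 + sqrt(93))**2) = (5 + sqrt(93))**(-2)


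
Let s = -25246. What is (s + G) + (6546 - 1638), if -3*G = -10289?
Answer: -50725/3 ≈ -16908.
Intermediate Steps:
G = 10289/3 (G = -⅓*(-10289) = 10289/3 ≈ 3429.7)
(s + G) + (6546 - 1638) = (-25246 + 10289/3) + (6546 - 1638) = -65449/3 + 4908 = -50725/3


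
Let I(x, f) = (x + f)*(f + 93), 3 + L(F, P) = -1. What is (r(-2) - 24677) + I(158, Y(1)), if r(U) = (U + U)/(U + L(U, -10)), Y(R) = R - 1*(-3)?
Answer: -26887/3 ≈ -8962.3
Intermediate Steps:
Y(R) = 3 + R (Y(R) = R + 3 = 3 + R)
L(F, P) = -4 (L(F, P) = -3 - 1 = -4)
I(x, f) = (93 + f)*(f + x) (I(x, f) = (f + x)*(93 + f) = (93 + f)*(f + x))
r(U) = 2*U/(-4 + U) (r(U) = (U + U)/(U - 4) = (2*U)/(-4 + U) = 2*U/(-4 + U))
(r(-2) - 24677) + I(158, Y(1)) = (2*(-2)/(-4 - 2) - 24677) + ((3 + 1)² + 93*(3 + 1) + 93*158 + (3 + 1)*158) = (2*(-2)/(-6) - 24677) + (4² + 93*4 + 14694 + 4*158) = (2*(-2)*(-⅙) - 24677) + (16 + 372 + 14694 + 632) = (⅔ - 24677) + 15714 = -74029/3 + 15714 = -26887/3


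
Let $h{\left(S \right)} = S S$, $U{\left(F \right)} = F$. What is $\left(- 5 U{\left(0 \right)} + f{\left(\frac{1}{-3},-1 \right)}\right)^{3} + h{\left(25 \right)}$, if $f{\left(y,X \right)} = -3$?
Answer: $598$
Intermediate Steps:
$h{\left(S \right)} = S^{2}$
$\left(- 5 U{\left(0 \right)} + f{\left(\frac{1}{-3},-1 \right)}\right)^{3} + h{\left(25 \right)} = \left(\left(-5\right) 0 - 3\right)^{3} + 25^{2} = \left(0 - 3\right)^{3} + 625 = \left(-3\right)^{3} + 625 = -27 + 625 = 598$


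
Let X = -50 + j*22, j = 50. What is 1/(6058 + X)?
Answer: 1/7108 ≈ 0.00014069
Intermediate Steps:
X = 1050 (X = -50 + 50*22 = -50 + 1100 = 1050)
1/(6058 + X) = 1/(6058 + 1050) = 1/7108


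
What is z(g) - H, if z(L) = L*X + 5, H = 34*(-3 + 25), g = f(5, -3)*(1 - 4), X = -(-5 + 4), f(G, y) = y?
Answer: -734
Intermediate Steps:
X = 1 (X = -1*(-1) = 1)
g = 9 (g = -3*(1 - 4) = -3*(-3) = 9)
H = 748 (H = 34*22 = 748)
z(L) = 5 + L (z(L) = L*1 + 5 = L + 5 = 5 + L)
z(g) - H = (5 + 9) - 1*748 = 14 - 748 = -734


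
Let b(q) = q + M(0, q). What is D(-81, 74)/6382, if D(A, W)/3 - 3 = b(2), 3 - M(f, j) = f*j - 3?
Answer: 33/6382 ≈ 0.0051708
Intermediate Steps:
M(f, j) = 6 - f*j (M(f, j) = 3 - (f*j - 3) = 3 - (-3 + f*j) = 3 + (3 - f*j) = 6 - f*j)
b(q) = 6 + q (b(q) = q + (6 - 1*0*q) = q + (6 + 0) = q + 6 = 6 + q)
D(A, W) = 33 (D(A, W) = 9 + 3*(6 + 2) = 9 + 3*8 = 9 + 24 = 33)
D(-81, 74)/6382 = 33/6382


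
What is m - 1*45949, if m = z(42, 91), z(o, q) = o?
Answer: -45907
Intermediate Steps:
m = 42
m - 1*45949 = 42 - 1*45949 = 42 - 45949 = -45907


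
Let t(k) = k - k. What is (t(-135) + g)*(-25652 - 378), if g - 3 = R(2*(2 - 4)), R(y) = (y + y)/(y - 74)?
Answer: -3149630/39 ≈ -80760.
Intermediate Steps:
t(k) = 0
R(y) = 2*y/(-74 + y) (R(y) = (2*y)/(-74 + y) = 2*y/(-74 + y))
g = 121/39 (g = 3 + 2*(2*(2 - 4))/(-74 + 2*(2 - 4)) = 3 + 2*(2*(-2))/(-74 + 2*(-2)) = 3 + 2*(-4)/(-74 - 4) = 3 + 2*(-4)/(-78) = 3 + 2*(-4)*(-1/78) = 3 + 4/39 = 121/39 ≈ 3.1026)
(t(-135) + g)*(-25652 - 378) = (0 + 121/39)*(-25652 - 378) = (121/39)*(-26030) = -3149630/39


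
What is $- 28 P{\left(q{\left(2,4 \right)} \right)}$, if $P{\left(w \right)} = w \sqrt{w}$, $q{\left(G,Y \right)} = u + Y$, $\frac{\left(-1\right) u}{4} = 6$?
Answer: $1120 i \sqrt{5} \approx 2504.4 i$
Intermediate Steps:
$u = -24$ ($u = \left(-4\right) 6 = -24$)
$q{\left(G,Y \right)} = -24 + Y$
$P{\left(w \right)} = w^{\frac{3}{2}}$
$- 28 P{\left(q{\left(2,4 \right)} \right)} = - 28 \left(-24 + 4\right)^{\frac{3}{2}} = - 28 \left(-20\right)^{\frac{3}{2}} = - 28 \left(- 40 i \sqrt{5}\right) = 1120 i \sqrt{5}$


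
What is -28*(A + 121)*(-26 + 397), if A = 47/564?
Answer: -3773441/3 ≈ -1.2578e+6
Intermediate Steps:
A = 1/12 (A = 47*(1/564) = 1/12 ≈ 0.083333)
-28*(A + 121)*(-26 + 397) = -28*(1/12 + 121)*(-26 + 397) = -10171*371/3 = -28*539063/12 = -3773441/3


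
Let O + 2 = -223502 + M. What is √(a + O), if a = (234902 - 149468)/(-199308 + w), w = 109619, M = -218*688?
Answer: I*√3004388728382874/89689 ≈ 611.14*I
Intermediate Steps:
M = -149984
a = -85434/89689 (a = (234902 - 149468)/(-199308 + 109619) = 85434/(-89689) = 85434*(-1/89689) = -85434/89689 ≈ -0.95256)
O = -373488 (O = -2 + (-223502 - 149984) = -2 - 373486 = -373488)
√(a + O) = √(-85434/89689 - 373488) = √(-33497850666/89689) = I*√3004388728382874/89689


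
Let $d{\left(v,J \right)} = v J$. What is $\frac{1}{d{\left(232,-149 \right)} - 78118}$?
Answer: $- \frac{1}{112686} \approx -8.8742 \cdot 10^{-6}$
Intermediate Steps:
$d{\left(v,J \right)} = J v$
$\frac{1}{d{\left(232,-149 \right)} - 78118} = \frac{1}{\left(-149\right) 232 - 78118} = \frac{1}{-34568 - 78118} = \frac{1}{-112686} = - \frac{1}{112686}$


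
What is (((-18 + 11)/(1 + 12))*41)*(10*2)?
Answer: -5740/13 ≈ -441.54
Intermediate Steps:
(((-18 + 11)/(1 + 12))*41)*(10*2) = (-7/13*41)*20 = (-7*1/13*41)*20 = -7/13*41*20 = -287/13*20 = -5740/13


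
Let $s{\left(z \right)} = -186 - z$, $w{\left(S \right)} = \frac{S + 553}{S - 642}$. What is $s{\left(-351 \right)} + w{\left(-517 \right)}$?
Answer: $\frac{191199}{1159} \approx 164.97$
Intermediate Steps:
$w{\left(S \right)} = \frac{553 + S}{-642 + S}$
$s{\left(-351 \right)} + w{\left(-517 \right)} = \left(-186 - -351\right) + \frac{553 - 517}{-642 - 517} = \left(-186 + 351\right) + \frac{1}{-1159} \cdot 36 = 165 - \frac{36}{1159} = \frac{191199}{1159}$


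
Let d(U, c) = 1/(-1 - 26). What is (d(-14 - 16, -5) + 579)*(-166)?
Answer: -2594912/27 ≈ -96108.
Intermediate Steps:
d(U, c) = -1/27 (d(U, c) = 1/(-27) = -1/27)
(d(-14 - 16, -5) + 579)*(-166) = (-1/27 + 579)*(-166) = (15632/27)*(-166) = -2594912/27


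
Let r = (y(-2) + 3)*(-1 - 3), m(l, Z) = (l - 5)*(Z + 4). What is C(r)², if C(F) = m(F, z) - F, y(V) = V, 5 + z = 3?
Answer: 196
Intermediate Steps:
z = -2 (z = -5 + 3 = -2)
m(l, Z) = (-5 + l)*(4 + Z)
r = -4 (r = (-2 + 3)*(-1 - 3) = 1*(-4) = -4)
C(F) = -10 + F (C(F) = (-20 - 5*(-2) + 4*F - 2*F) - F = (-20 + 10 + 4*F - 2*F) - F = (-10 + 2*F) - F = -10 + F)
C(r)² = (-10 - 4)² = (-14)² = 196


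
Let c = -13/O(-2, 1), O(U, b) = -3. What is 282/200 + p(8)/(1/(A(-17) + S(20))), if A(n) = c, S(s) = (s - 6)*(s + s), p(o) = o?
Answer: 1354823/300 ≈ 4516.1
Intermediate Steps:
S(s) = 2*s*(-6 + s) (S(s) = (-6 + s)*(2*s) = 2*s*(-6 + s))
c = 13/3 (c = -13/(-3) = -13*(-⅓) = 13/3 ≈ 4.3333)
A(n) = 13/3
282/200 + p(8)/(1/(A(-17) + S(20))) = 282/200 + 8/(1/(13/3 + 2*20*(-6 + 20))) = 282*(1/200) + 8/(1/(13/3 + 2*20*14)) = 141/100 + 8/(1/(13/3 + 560)) = 141/100 + 8/(1/(1693/3)) = 141/100 + 8/(3/1693) = 141/100 + 8*(1693/3) = 141/100 + 13544/3 = 1354823/300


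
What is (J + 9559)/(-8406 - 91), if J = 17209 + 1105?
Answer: -27873/8497 ≈ -3.2803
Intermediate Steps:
J = 18314
(J + 9559)/(-8406 - 91) = (18314 + 9559)/(-8406 - 91) = 27873/(-8497) = 27873*(-1/8497) = -27873/8497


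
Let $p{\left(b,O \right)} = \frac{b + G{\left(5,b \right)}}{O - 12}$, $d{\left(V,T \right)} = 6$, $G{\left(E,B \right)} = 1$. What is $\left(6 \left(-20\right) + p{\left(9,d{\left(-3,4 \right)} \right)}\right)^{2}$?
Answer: $\frac{133225}{9} \approx 14803.0$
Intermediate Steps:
$p{\left(b,O \right)} = \frac{1 + b}{-12 + O}$ ($p{\left(b,O \right)} = \frac{b + 1}{O - 12} = \frac{1 + b}{-12 + O}$)
$\left(6 \left(-20\right) + p{\left(9,d{\left(-3,4 \right)} \right)}\right)^{2} = \left(6 \left(-20\right) + \frac{1 + 9}{-12 + 6}\right)^{2} = \left(-120 + \frac{1}{-6} \cdot 10\right)^{2} = \left(-120 - \frac{5}{3}\right)^{2} = \left(- \frac{365}{3}\right)^{2} = \frac{133225}{9}$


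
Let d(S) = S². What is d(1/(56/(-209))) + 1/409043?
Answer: 17867410419/1282758848 ≈ 13.929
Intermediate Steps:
d(1/(56/(-209))) + 1/409043 = (1/(56/(-209)))² + 1/409043 = (1/(56*(-1/209)))² + 1/409043 = (1/(-56/209))² + 1/409043 = (-209/56)² + 1/409043 = 43681/3136 + 1/409043 = 17867410419/1282758848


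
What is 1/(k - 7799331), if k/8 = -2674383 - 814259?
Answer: -1/35708467 ≈ -2.8005e-8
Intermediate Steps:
k = -27909136 (k = 8*(-2674383 - 814259) = 8*(-3488642) = -27909136)
1/(k - 7799331) = 1/(-27909136 - 7799331) = 1/(-35708467) = -1/35708467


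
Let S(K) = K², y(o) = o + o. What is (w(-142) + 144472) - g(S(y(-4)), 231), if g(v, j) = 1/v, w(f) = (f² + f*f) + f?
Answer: 11818111/64 ≈ 1.8466e+5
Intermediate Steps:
y(o) = 2*o
w(f) = f + 2*f² (w(f) = (f² + f²) + f = 2*f² + f = f + 2*f²)
(w(-142) + 144472) - g(S(y(-4)), 231) = (-142*(1 + 2*(-142)) + 144472) - 1/((2*(-4))²) = (-142*(1 - 284) + 144472) - 1/((-8)²) = (-142*(-283) + 144472) - 1/64 = (40186 + 144472) - 1*1/64 = 184658 - 1/64 = 11818111/64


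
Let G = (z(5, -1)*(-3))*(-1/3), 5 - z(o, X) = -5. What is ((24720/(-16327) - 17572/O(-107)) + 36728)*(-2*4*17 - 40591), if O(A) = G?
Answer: -116264086057366/81635 ≈ -1.4242e+9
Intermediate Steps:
z(o, X) = 10 (z(o, X) = 5 - 1*(-5) = 5 + 5 = 10)
G = 10 (G = (10*(-3))*(-1/3) = -(-30)/3 = -30*(-⅓) = 10)
O(A) = 10
((24720/(-16327) - 17572/O(-107)) + 36728)*(-2*4*17 - 40591) = ((24720/(-16327) - 17572/10) + 36728)*(-2*4*17 - 40591) = ((24720*(-1/16327) - 17572*⅒) + 36728)*(-8*17 - 40591) = ((-24720/16327 - 8786/5) + 36728)*(-136 - 40591) = (-143572622/81635 + 36728)*(-40727) = (2854717658/81635)*(-40727) = -116264086057366/81635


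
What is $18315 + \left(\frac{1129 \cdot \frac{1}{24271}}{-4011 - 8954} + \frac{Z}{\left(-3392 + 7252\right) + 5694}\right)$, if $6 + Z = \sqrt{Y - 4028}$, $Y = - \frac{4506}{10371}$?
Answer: $\frac{27531022456440047}{1503195381155} + \frac{i \sqrt{48143212186}}{33028178} \approx 18315.0 + 0.0066433 i$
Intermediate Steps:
$Y = - \frac{1502}{3457}$ ($Y = \left(-4506\right) \frac{1}{10371} = - \frac{1502}{3457} \approx -0.43448$)
$Z = -6 + \frac{i \sqrt{48143212186}}{3457}$ ($Z = -6 + \sqrt{- \frac{1502}{3457} - 4028} = -6 + \sqrt{- \frac{13926298}{3457}} = -6 + \frac{i \sqrt{48143212186}}{3457} \approx -6.0 + 63.47 i$)
$18315 + \left(\frac{1129 \cdot \frac{1}{24271}}{-4011 - 8954} + \frac{Z}{\left(-3392 + 7252\right) + 5694}\right) = 18315 + \left(\frac{1129 \cdot \frac{1}{24271}}{-4011 - 8954} + \frac{-6 + \frac{i \sqrt{48143212186}}{3457}}{\left(-3392 + 7252\right) + 5694}\right) = 18315 + \left(\frac{1129 \cdot \frac{1}{24271}}{-4011 - 8954} + \frac{-6 + \frac{i \sqrt{48143212186}}{3457}}{3860 + 5694}\right) = 18315 + \left(\frac{1129}{24271 \left(-12965\right)} + \frac{-6 + \frac{i \sqrt{48143212186}}{3457}}{9554}\right) = 18315 + \left(\frac{1129}{24271} \left(- \frac{1}{12965}\right) + \left(-6 + \frac{i \sqrt{48143212186}}{3457}\right) \frac{1}{9554}\right) = 18315 - \left(\frac{949413778}{1503195381155} - \frac{i \sqrt{48143212186}}{33028178}\right) = \frac{27531022456440047}{1503195381155} + \frac{i \sqrt{48143212186}}{33028178}$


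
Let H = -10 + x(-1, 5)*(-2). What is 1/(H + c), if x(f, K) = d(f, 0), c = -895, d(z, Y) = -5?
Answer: -1/895 ≈ -0.0011173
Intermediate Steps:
x(f, K) = -5
H = 0 (H = -10 - 5*(-2) = -10 + 10 = 0)
1/(H + c) = 1/(0 - 895) = 1/(-895) = -1/895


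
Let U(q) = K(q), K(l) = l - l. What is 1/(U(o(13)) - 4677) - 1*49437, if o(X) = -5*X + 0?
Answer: -231216850/4677 ≈ -49437.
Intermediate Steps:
o(X) = -5*X
K(l) = 0
U(q) = 0
1/(U(o(13)) - 4677) - 1*49437 = 1/(0 - 4677) - 1*49437 = 1/(-4677) - 49437 = -1/4677 - 49437 = -231216850/4677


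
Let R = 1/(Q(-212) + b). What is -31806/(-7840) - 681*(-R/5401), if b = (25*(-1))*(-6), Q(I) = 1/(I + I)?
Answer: 5463783735177/1346512940080 ≈ 4.0577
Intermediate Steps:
Q(I) = 1/(2*I)
b = 150 (b = -25*(-6) = 150)
R = 424/63599 (R = 1/((½)/(-212) + 150) = 1/((½)*(-1/212) + 150) = 1/(-1/424 + 150) = 1/(63599/424) = 424/63599 ≈ 0.0066668)
-31806/(-7840) - 681*(-R/5401) = -31806/(-7840) - 681/((-5401/424/63599)) = -31806*(-1/7840) - 681/((-5401*63599/424)) = 15903/3920 - 681/(-343498199/424) = 15903/3920 - 681*(-424/343498199) = 15903/3920 + 288744/343498199 = 5463783735177/1346512940080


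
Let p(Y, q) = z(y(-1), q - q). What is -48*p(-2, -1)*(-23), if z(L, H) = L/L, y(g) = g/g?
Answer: 1104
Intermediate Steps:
y(g) = 1
z(L, H) = 1
p(Y, q) = 1
-48*p(-2, -1)*(-23) = -48*1*(-23) = -48*(-23) = 1104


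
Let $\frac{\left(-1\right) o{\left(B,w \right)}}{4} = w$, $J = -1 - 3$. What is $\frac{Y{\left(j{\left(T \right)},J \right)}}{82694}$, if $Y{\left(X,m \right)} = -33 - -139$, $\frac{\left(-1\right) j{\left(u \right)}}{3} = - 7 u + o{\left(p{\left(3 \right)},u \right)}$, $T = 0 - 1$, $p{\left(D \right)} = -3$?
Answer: $\frac{53}{41347} \approx 0.0012818$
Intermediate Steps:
$J = -4$ ($J = -1 - 3 = -4$)
$o{\left(B,w \right)} = - 4 w$
$T = -1$
$j{\left(u \right)} = 33 u$ ($j{\left(u \right)} = - 3 \left(- 7 u - 4 u\right) = - 3 \left(- 11 u\right) = 33 u$)
$Y{\left(X,m \right)} = 106$ ($Y{\left(X,m \right)} = -33 + 139 = 106$)
$\frac{Y{\left(j{\left(T \right)},J \right)}}{82694} = \frac{106}{82694} = 106 \cdot \frac{1}{82694} = \frac{53}{41347}$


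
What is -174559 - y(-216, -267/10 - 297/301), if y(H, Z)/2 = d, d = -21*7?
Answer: -174265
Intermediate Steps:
d = -147
y(H, Z) = -294 (y(H, Z) = 2*(-147) = -294)
-174559 - y(-216, -267/10 - 297/301) = -174559 - 1*(-294) = -174559 + 294 = -174265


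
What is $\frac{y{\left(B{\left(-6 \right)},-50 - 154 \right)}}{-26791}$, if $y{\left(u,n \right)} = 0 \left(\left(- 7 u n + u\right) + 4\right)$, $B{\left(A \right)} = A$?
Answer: $0$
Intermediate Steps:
$y{\left(u,n \right)} = 0$ ($y{\left(u,n \right)} = 0 \left(\left(- 7 n u + u\right) + 4\right) = 0 \left(\left(u - 7 n u\right) + 4\right) = 0 \left(4 + u - 7 n u\right) = 0$)
$\frac{y{\left(B{\left(-6 \right)},-50 - 154 \right)}}{-26791} = \frac{0}{-26791} = 0 \left(- \frac{1}{26791}\right) = 0$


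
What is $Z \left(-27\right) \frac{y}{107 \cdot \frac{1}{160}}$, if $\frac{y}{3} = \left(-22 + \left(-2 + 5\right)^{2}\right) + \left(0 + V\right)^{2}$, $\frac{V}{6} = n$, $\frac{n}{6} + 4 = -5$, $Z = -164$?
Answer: $\frac{223092558720}{107} \approx 2.085 \cdot 10^{9}$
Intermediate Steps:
$n = -54$ ($n = -24 + 6 \left(-5\right) = -24 - 30 = -54$)
$V = -324$ ($V = 6 \left(-54\right) = -324$)
$y = 314889$ ($y = 3 \left(\left(-22 + \left(-2 + 5\right)^{2}\right) + \left(0 - 324\right)^{2}\right) = 3 \left(\left(-22 + 3^{2}\right) + \left(-324\right)^{2}\right) = 3 \left(\left(-22 + 9\right) + 104976\right) = 3 \left(-13 + 104976\right) = 3 \cdot 104963 = 314889$)
$Z \left(-27\right) \frac{y}{107 \cdot \frac{1}{160}} = \left(-164\right) \left(-27\right) \frac{314889}{107 \cdot \frac{1}{160}} = 4428 \frac{314889}{107 \cdot \frac{1}{160}} = 4428 \frac{314889}{\frac{107}{160}} = 4428 \cdot 314889 \cdot \frac{160}{107} = 4428 \cdot \frac{50382240}{107} = \frac{223092558720}{107}$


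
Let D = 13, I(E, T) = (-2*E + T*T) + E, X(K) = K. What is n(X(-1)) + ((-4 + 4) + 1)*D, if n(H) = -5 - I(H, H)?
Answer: 6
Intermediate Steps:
I(E, T) = T² - E (I(E, T) = (-2*E + T²) + E = (T² - 2*E) + E = T² - E)
n(H) = -5 + H - H² (n(H) = -5 - (H² - H) = -5 + (H - H²) = -5 + H - H²)
n(X(-1)) + ((-4 + 4) + 1)*D = (-5 - 1 - 1*(-1)²) + ((-4 + 4) + 1)*13 = (-5 - 1 - 1*1) + (0 + 1)*13 = (-5 - 1 - 1) + 1*13 = -7 + 13 = 6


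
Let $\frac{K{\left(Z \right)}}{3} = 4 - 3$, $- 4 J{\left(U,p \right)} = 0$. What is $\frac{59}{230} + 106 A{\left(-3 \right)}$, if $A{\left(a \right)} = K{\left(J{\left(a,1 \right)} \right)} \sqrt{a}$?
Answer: $\frac{59}{230} + 318 i \sqrt{3} \approx 0.25652 + 550.79 i$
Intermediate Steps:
$J{\left(U,p \right)} = 0$ ($J{\left(U,p \right)} = \left(- \frac{1}{4}\right) 0 = 0$)
$K{\left(Z \right)} = 3$ ($K{\left(Z \right)} = 3 \left(4 - 3\right) = 3 \cdot 1 = 3$)
$A{\left(a \right)} = 3 \sqrt{a}$
$\frac{59}{230} + 106 A{\left(-3 \right)} = \frac{59}{230} + 106 \cdot 3 \sqrt{-3} = 59 \cdot \frac{1}{230} + 106 \cdot 3 i \sqrt{3} = \frac{59}{230} + 106 \cdot 3 i \sqrt{3} = \frac{59}{230} + 318 i \sqrt{3}$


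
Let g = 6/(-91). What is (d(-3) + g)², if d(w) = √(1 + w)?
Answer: (6 - 91*I*√2)²/8281 ≈ -1.9957 - 0.18649*I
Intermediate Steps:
g = -6/91 (g = 6*(-1/91) = -6/91 ≈ -0.065934)
(d(-3) + g)² = (√(1 - 3) - 6/91)² = (√(-2) - 6/91)² = (I*√2 - 6/91)² = (-6/91 + I*√2)²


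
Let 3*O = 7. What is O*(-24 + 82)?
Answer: 406/3 ≈ 135.33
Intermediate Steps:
O = 7/3 (O = (⅓)*7 = 7/3 ≈ 2.3333)
O*(-24 + 82) = 7*(-24 + 82)/3 = (7/3)*58 = 406/3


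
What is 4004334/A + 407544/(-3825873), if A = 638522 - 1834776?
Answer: -2634599912293/762785979957 ≈ -3.4539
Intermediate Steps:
A = -1196254
4004334/A + 407544/(-3825873) = 4004334/(-1196254) + 407544/(-3825873) = 4004334*(-1/1196254) + 407544*(-1/3825873) = -2002167/598127 - 135848/1275291 = -2634599912293/762785979957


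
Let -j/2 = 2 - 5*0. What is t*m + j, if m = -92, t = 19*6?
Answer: -10492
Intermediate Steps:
j = -4 (j = -2*(2 - 5*0) = -2*(2 + 0) = -2*2 = -4)
t = 114
t*m + j = 114*(-92) - 4 = -10488 - 4 = -10492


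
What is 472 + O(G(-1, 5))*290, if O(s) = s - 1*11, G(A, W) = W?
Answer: -1268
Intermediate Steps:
O(s) = -11 + s (O(s) = s - 11 = -11 + s)
472 + O(G(-1, 5))*290 = 472 + (-11 + 5)*290 = 472 - 6*290 = 472 - 1740 = -1268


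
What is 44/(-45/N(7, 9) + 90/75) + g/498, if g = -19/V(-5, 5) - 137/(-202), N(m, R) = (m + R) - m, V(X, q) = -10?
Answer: -9217177/796385 ≈ -11.574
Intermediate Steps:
N(m, R) = R (N(m, R) = (R + m) - m = R)
g = 1302/505 (g = -19/(-10) - 137/(-202) = -19*(-1/10) - 137*(-1/202) = 19/10 + 137/202 = 1302/505 ≈ 2.5782)
44/(-45/N(7, 9) + 90/75) + g/498 = 44/(-45/9 + 90/75) + (1302/505)/498 = 44/(-45*1/9 + 90*(1/75)) + (1302/505)*(1/498) = 44/(-5 + 6/5) + 217/41915 = 44/(-19/5) + 217/41915 = 44*(-5/19) + 217/41915 = -220/19 + 217/41915 = -9217177/796385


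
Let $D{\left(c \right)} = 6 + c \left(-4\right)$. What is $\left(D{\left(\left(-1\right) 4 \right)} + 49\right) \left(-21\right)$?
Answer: $-1491$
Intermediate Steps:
$D{\left(c \right)} = 6 - 4 c$
$\left(D{\left(\left(-1\right) 4 \right)} + 49\right) \left(-21\right) = \left(\left(6 - 4 \left(\left(-1\right) 4\right)\right) + 49\right) \left(-21\right) = \left(\left(6 - -16\right) + 49\right) \left(-21\right) = \left(\left(6 + 16\right) + 49\right) \left(-21\right) = \left(22 + 49\right) \left(-21\right) = 71 \left(-21\right) = -1491$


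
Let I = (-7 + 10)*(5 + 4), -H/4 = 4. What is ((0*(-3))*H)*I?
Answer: 0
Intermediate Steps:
H = -16 (H = -4*4 = -16)
I = 27 (I = 3*9 = 27)
((0*(-3))*H)*I = ((0*(-3))*(-16))*27 = (0*(-16))*27 = 0*27 = 0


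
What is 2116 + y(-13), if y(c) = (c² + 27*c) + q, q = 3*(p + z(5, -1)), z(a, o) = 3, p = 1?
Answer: 1946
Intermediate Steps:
q = 12 (q = 3*(1 + 3) = 3*4 = 12)
y(c) = 12 + c² + 27*c (y(c) = (c² + 27*c) + 12 = 12 + c² + 27*c)
2116 + y(-13) = 2116 + (12 + (-13)² + 27*(-13)) = 2116 + (12 + 169 - 351) = 2116 - 170 = 1946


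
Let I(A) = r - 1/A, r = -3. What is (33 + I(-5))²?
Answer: 22801/25 ≈ 912.04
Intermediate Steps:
I(A) = -3 - 1/A
(33 + I(-5))² = (33 + (-3 - 1/(-5)))² = (33 + (-3 - 1*(-⅕)))² = (33 + (-3 + ⅕))² = (33 - 14/5)² = (151/5)² = 22801/25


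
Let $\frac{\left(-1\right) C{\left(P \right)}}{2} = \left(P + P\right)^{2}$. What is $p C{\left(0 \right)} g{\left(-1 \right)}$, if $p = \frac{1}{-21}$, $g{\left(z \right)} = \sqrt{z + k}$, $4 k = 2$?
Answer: $0$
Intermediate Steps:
$k = \frac{1}{2}$ ($k = \frac{1}{4} \cdot 2 = \frac{1}{2} \approx 0.5$)
$g{\left(z \right)} = \sqrt{\frac{1}{2} + z}$ ($g{\left(z \right)} = \sqrt{z + \frac{1}{2}} = \sqrt{\frac{1}{2} + z}$)
$p = - \frac{1}{21} \approx -0.047619$
$C{\left(P \right)} = - 8 P^{2}$ ($C{\left(P \right)} = - 2 \left(P + P\right)^{2} = - 2 \left(2 P\right)^{2} = - 2 \cdot 4 P^{2} = - 8 P^{2}$)
$p C{\left(0 \right)} g{\left(-1 \right)} = - \frac{\left(-8\right) 0^{2}}{21} \frac{\sqrt{2 + 4 \left(-1\right)}}{2} = - \frac{\left(-8\right) 0}{21} \frac{\sqrt{2 - 4}}{2} = \left(- \frac{1}{21}\right) 0 \frac{\sqrt{-2}}{2} = 0 \frac{i \sqrt{2}}{2} = 0$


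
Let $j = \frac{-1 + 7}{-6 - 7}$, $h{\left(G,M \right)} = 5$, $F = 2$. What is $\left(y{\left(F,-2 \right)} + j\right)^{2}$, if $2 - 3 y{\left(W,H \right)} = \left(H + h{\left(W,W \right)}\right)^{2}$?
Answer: $\frac{11881}{1521} \approx 7.8113$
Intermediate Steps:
$y{\left(W,H \right)} = \frac{2}{3} - \frac{\left(5 + H\right)^{2}}{3}$ ($y{\left(W,H \right)} = \frac{2}{3} - \frac{\left(H + 5\right)^{2}}{3} = \frac{2}{3} - \frac{\left(5 + H\right)^{2}}{3}$)
$j = - \frac{6}{13}$ ($j = \frac{6}{-13} = 6 \left(- \frac{1}{13}\right) = - \frac{6}{13} \approx -0.46154$)
$\left(y{\left(F,-2 \right)} + j\right)^{2} = \left(\left(\frac{2}{3} - \frac{\left(5 - 2\right)^{2}}{3}\right) - \frac{6}{13}\right)^{2} = \left(\left(\frac{2}{3} - \frac{3^{2}}{3}\right) - \frac{6}{13}\right)^{2} = \left(\left(\frac{2}{3} - 3\right) - \frac{6}{13}\right)^{2} = \left(- \frac{7}{3} - \frac{6}{13}\right)^{2} = \left(- \frac{109}{39}\right)^{2} = \frac{11881}{1521}$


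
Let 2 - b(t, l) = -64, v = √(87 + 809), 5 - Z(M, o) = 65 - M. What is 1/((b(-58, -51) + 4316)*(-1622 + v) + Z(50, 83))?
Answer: -3553807/25250485924546 - 8764*√14/12625242962273 ≈ -1.4334e-7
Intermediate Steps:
Z(M, o) = -60 + M (Z(M, o) = 5 - (65 - M) = 5 + (-65 + M) = -60 + M)
v = 8*√14 (v = √896 = 8*√14 ≈ 29.933)
b(t, l) = 66 (b(t, l) = 2 - 1*(-64) = 2 + 64 = 66)
1/((b(-58, -51) + 4316)*(-1622 + v) + Z(50, 83)) = 1/((66 + 4316)*(-1622 + 8*√14) + (-60 + 50)) = 1/(4382*(-1622 + 8*√14) - 10) = 1/((-7107604 + 35056*√14) - 10) = 1/(-7107614 + 35056*√14)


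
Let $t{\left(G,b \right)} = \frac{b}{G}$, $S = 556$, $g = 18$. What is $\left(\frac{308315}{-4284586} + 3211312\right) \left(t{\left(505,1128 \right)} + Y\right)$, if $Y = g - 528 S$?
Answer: $- \frac{1019838773229946267287}{1081857965} \approx -9.4267 \cdot 10^{11}$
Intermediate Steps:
$Y = -293550$ ($Y = 18 - 293568 = -293550$)
$\left(\frac{308315}{-4284586} + 3211312\right) \left(t{\left(505,1128 \right)} + Y\right) = \left(\frac{308315}{-4284586} + 3211312\right) \left(\frac{1128}{505} - 293550\right) = \left(308315 \left(- \frac{1}{4284586}\right) + 3211312\right) \left(1128 \cdot \frac{1}{505} - 293550\right) = \left(- \frac{308315}{4284586} + 3211312\right) \left(\frac{1128}{505} - 293550\right) = \frac{13759142128517}{4284586} \left(- \frac{148241622}{505}\right) = - \frac{1019838773229946267287}{1081857965}$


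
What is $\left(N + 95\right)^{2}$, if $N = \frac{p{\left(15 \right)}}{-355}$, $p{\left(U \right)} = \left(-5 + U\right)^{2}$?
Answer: $\frac{45225625}{5041} \approx 8971.6$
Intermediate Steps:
$N = - \frac{20}{71}$ ($N = \frac{\left(-5 + 15\right)^{2}}{-355} = 10^{2} \left(- \frac{1}{355}\right) = 100 \left(- \frac{1}{355}\right) = - \frac{20}{71} \approx -0.28169$)
$\left(N + 95\right)^{2} = \left(- \frac{20}{71} + 95\right)^{2} = \left(\frac{6725}{71}\right)^{2} = \frac{45225625}{5041}$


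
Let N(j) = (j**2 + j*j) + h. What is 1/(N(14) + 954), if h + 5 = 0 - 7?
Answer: 1/1334 ≈ 0.00074963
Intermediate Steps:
h = -12 (h = -5 + (0 - 7) = -5 - 7 = -12)
N(j) = -12 + 2*j**2 (N(j) = (j**2 + j*j) - 12 = (j**2 + j**2) - 12 = 2*j**2 - 12 = -12 + 2*j**2)
1/(N(14) + 954) = 1/((-12 + 2*14**2) + 954) = 1/((-12 + 2*196) + 954) = 1/((-12 + 392) + 954) = 1/(380 + 954) = 1/1334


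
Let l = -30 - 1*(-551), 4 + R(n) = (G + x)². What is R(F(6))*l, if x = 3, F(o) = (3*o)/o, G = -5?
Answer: 0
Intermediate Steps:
F(o) = 3
R(n) = 0 (R(n) = -4 + (-5 + 3)² = -4 + (-2)² = -4 + 4 = 0)
l = 521 (l = -30 + 551 = 521)
R(F(6))*l = 0*521 = 0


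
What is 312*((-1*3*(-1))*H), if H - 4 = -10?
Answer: -5616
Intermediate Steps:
H = -6 (H = 4 - 10 = -6)
312*((-1*3*(-1))*H) = 312*((-1*3*(-1))*(-6)) = 312*(-3*(-1)*(-6)) = 312*(3*(-6)) = 312*(-18) = -5616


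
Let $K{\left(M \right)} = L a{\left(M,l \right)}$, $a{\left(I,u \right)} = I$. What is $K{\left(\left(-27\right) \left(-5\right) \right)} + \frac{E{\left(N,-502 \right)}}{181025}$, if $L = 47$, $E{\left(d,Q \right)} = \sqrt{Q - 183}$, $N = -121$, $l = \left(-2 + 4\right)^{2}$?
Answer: $6345 + \frac{i \sqrt{685}}{181025} \approx 6345.0 + 0.00014458 i$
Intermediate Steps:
$l = 4$ ($l = 2^{2} = 4$)
$E{\left(d,Q \right)} = \sqrt{-183 + Q}$
$K{\left(M \right)} = 47 M$
$K{\left(\left(-27\right) \left(-5\right) \right)} + \frac{E{\left(N,-502 \right)}}{181025} = 47 \left(\left(-27\right) \left(-5\right)\right) + \frac{\sqrt{-183 - 502}}{181025} = 47 \cdot 135 + \sqrt{-685} \cdot \frac{1}{181025} = 6345 + i \sqrt{685} \cdot \frac{1}{181025} = 6345 + \frac{i \sqrt{685}}{181025}$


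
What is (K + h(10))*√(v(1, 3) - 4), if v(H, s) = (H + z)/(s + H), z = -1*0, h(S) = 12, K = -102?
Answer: -45*I*√15 ≈ -174.28*I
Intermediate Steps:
z = 0
v(H, s) = H/(H + s) (v(H, s) = (H + 0)/(s + H) = H/(H + s))
(K + h(10))*√(v(1, 3) - 4) = (-102 + 12)*√(1/(1 + 3) - 4) = -90*√(1/4 - 4) = -90*√(1*(¼) - 4) = -90*√(¼ - 4) = -45*I*√15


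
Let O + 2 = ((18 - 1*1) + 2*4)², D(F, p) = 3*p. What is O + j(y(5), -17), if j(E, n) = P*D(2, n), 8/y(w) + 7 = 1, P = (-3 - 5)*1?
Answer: 1031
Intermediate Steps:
P = -8 (P = -8*1 = -8)
y(w) = -4/3 (y(w) = 8/(-7 + 1) = 8/(-6) = 8*(-⅙) = -4/3)
j(E, n) = -24*n
O = 623 (O = -2 + ((18 - 1*1) + 2*4)² = -2 + ((18 - 1) + 8)² = -2 + (17 + 8)² = -2 + 25² = -2 + 625 = 623)
O + j(y(5), -17) = 623 - 24*(-17) = 623 + 408 = 1031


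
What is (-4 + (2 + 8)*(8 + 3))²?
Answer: 11236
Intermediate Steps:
(-4 + (2 + 8)*(8 + 3))² = (-4 + 10*11)² = (-4 + 110)² = 106² = 11236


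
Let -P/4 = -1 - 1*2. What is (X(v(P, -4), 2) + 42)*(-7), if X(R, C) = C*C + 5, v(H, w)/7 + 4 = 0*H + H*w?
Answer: -357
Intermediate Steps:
P = 12 (P = -4*(-1 - 1*2) = -4*(-1 - 2) = -4*(-3) = 12)
v(H, w) = -28 + 7*H*w (v(H, w) = -28 + 7*(0*H + H*w) = -28 + 7*(0 + H*w) = -28 + 7*(H*w) = -28 + 7*H*w)
X(R, C) = 5 + C² (X(R, C) = C² + 5 = 5 + C²)
(X(v(P, -4), 2) + 42)*(-7) = ((5 + 2²) + 42)*(-7) = ((5 + 4) + 42)*(-7) = (9 + 42)*(-7) = 51*(-7) = -357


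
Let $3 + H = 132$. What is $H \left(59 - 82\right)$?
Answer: $-2967$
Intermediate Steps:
$H = 129$ ($H = -3 + 132 = 129$)
$H \left(59 - 82\right) = 129 \left(59 - 82\right) = 129 \left(-23\right) = -2967$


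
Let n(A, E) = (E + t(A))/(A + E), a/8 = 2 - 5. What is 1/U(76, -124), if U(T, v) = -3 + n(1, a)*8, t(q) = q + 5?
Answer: 23/75 ≈ 0.30667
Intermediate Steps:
a = -24 (a = 8*(2 - 5) = 8*(-3) = -24)
t(q) = 5 + q
n(A, E) = (5 + A + E)/(A + E) (n(A, E) = (E + (5 + A))/(A + E) = (5 + A + E)/(A + E))
U(T, v) = 75/23 (U(T, v) = -3 + ((5 + 1 - 24)/(1 - 24))*8 = -3 + (-18/(-23))*8 = -3 - 1/23*(-18)*8 = -3 + (18/23)*8 = -3 + 144/23 = 75/23)
1/U(76, -124) = 1/(75/23) = 23/75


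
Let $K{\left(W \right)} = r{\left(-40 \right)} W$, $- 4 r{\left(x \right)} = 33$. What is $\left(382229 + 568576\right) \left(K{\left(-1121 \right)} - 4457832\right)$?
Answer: $- \frac{16918942689675}{4} \approx -4.2297 \cdot 10^{12}$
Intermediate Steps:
$r{\left(x \right)} = - \frac{33}{4}$ ($r{\left(x \right)} = \left(- \frac{1}{4}\right) 33 = - \frac{33}{4}$)
$K{\left(W \right)} = - \frac{33 W}{4}$
$\left(382229 + 568576\right) \left(K{\left(-1121 \right)} - 4457832\right) = \left(382229 + 568576\right) \left(\left(- \frac{33}{4}\right) \left(-1121\right) - 4457832\right) = 950805 \left(\frac{36993}{4} - 4457832\right) = 950805 \left(- \frac{17794335}{4}\right) = - \frac{16918942689675}{4}$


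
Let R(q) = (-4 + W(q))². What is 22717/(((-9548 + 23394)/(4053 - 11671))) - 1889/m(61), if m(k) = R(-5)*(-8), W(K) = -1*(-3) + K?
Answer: -24907289717/1993824 ≈ -12492.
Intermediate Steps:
W(K) = 3 + K
R(q) = (-1 + q)² (R(q) = (-4 + (3 + q))² = (-1 + q)²)
m(k) = -288 (m(k) = (-1 - 5)²*(-8) = (-6)²*(-8) = 36*(-8) = -288)
22717/(((-9548 + 23394)/(4053 - 11671))) - 1889/m(61) = 22717/(((-9548 + 23394)/(4053 - 11671))) - 1889/(-288) = 22717/((13846/(-7618))) - 1889*(-1/288) = 22717/((13846*(-1/7618))) + 1889/288 = 22717/(-6923/3809) + 1889/288 = 22717*(-3809/6923) + 1889/288 = -86529053/6923 + 1889/288 = -24907289717/1993824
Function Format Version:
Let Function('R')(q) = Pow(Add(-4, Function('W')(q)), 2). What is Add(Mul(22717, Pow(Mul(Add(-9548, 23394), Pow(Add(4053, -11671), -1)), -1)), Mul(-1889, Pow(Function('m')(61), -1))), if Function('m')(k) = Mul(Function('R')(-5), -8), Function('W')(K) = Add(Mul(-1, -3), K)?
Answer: Rational(-24907289717, 1993824) ≈ -12492.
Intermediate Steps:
Function('W')(K) = Add(3, K)
Function('R')(q) = Pow(Add(-1, q), 2) (Function('R')(q) = Pow(Add(-4, Add(3, q)), 2) = Pow(Add(-1, q), 2))
Function('m')(k) = -288 (Function('m')(k) = Mul(Pow(Add(-1, -5), 2), -8) = Mul(Pow(-6, 2), -8) = Mul(36, -8) = -288)
Add(Mul(22717, Pow(Mul(Add(-9548, 23394), Pow(Add(4053, -11671), -1)), -1)), Mul(-1889, Pow(Function('m')(61), -1))) = Add(Mul(22717, Pow(Mul(Add(-9548, 23394), Pow(Add(4053, -11671), -1)), -1)), Mul(-1889, Pow(-288, -1))) = Add(Mul(22717, Pow(Mul(13846, Pow(-7618, -1)), -1)), Mul(-1889, Rational(-1, 288))) = Add(Mul(22717, Pow(Mul(13846, Rational(-1, 7618)), -1)), Rational(1889, 288)) = Add(Mul(22717, Pow(Rational(-6923, 3809), -1)), Rational(1889, 288)) = Add(Mul(22717, Rational(-3809, 6923)), Rational(1889, 288)) = Add(Rational(-86529053, 6923), Rational(1889, 288)) = Rational(-24907289717, 1993824)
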